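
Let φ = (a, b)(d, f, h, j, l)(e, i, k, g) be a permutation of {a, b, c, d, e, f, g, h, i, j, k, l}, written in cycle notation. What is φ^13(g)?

g lies in the 4-cycle (e, i, k, g).
Since the cycle has length 4, φ^13 acts on it the same as φ^1 (13 mod 4 = 1).
Advancing 1 step from g: g → e.

e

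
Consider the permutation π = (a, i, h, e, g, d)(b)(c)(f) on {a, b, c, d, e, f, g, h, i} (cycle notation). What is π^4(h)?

h lies in the 6-cycle (a, i, h, e, g, d).
Stepping 4 places around the cycle: h → e → g → d → a.

a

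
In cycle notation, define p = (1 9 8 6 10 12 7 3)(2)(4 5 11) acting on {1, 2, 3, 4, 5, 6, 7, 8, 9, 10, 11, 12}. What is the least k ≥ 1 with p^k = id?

The disjoint cycles have lengths 8, 3, 1.
The order of p is the least common multiple of its cycle lengths: lcm(8, 3) = 24.

24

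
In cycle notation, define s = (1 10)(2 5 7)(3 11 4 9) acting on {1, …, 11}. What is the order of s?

12

The cycle type of s is (4, 3, 2, 1, 1).
The order of s is the least common multiple of its cycle lengths: lcm(4, 3, 2) = 12.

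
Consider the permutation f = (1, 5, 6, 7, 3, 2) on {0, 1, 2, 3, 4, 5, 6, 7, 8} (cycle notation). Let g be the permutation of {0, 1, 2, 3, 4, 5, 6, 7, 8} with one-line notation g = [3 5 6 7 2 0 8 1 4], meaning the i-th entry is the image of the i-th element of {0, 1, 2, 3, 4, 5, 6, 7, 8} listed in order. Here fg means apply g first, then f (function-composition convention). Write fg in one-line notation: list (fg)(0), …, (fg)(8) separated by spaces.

2 6 7 3 1 0 8 5 4

(fg)(x) = f(g(x)). Computing each image: f(g(0)) = f(3) = 2, f(g(1)) = f(5) = 6, f(g(2)) = f(6) = 7, f(g(3)) = f(7) = 3, f(g(4)) = f(2) = 1, f(g(5)) = f(0) = 0, f(g(6)) = f(8) = 8, f(g(7)) = f(1) = 5, f(g(8)) = f(4) = 4.
Hence fg = [2 6 7 3 1 0 8 5 4].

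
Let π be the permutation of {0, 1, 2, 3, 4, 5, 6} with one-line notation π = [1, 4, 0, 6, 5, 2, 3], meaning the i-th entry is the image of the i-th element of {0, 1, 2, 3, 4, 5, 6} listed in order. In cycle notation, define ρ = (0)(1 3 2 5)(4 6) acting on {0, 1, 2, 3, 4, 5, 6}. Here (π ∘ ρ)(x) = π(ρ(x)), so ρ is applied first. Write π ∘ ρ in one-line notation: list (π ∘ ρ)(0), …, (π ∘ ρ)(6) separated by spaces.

1 6 2 0 3 4 5

Chase each element through ρ then π: 0 → 0 → 1; 1 → 3 → 6; 2 → 5 → 2; 3 → 2 → 0; 4 → 6 → 3; 5 → 1 → 4; 6 → 4 → 5.
So π ∘ ρ in one-line form is 1 6 2 0 3 4 5.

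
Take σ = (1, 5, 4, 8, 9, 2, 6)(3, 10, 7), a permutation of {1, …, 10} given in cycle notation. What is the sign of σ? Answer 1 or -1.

The cycle lengths are 7, 3.
A cycle of length ℓ contributes ℓ−1 transpositions, so σ is a product of 6 + 2 = 8 transpositions — even.

1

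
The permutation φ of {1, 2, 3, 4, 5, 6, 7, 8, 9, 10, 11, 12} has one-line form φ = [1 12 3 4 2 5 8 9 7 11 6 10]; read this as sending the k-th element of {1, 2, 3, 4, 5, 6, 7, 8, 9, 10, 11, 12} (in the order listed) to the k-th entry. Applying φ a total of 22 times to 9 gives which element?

7

Tracing 9 → 7 → … returns to 9 after 3 steps, so 9 lies in a 3-cycle (7 8 9).
Since the cycle has length 3, φ^22 acts on it the same as φ^1 (22 mod 3 = 1).
Stepping 1 place around the cycle: 9 → 7.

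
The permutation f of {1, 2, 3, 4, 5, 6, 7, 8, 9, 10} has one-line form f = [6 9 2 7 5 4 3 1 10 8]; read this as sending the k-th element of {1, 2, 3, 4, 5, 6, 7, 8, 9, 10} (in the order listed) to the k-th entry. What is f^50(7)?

8

Tracing 7 → 3 → … returns to 7 after 9 steps, so 7 lies in a 9-cycle (1 6 4 7 3 2 9 10 8).
Powers repeat with period 9 on this cycle, and 50 mod 9 = 5, so f^50(7) = f^5(7).
Advancing 5 steps from 7: 7 → 3 → 2 → 9 → 10 → 8.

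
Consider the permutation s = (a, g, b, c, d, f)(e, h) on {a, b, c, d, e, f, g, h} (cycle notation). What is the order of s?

6

The disjoint cycles have lengths 6, 2.
Since disjoint cycles commute, ord(s) = lcm(6, 2) = 6.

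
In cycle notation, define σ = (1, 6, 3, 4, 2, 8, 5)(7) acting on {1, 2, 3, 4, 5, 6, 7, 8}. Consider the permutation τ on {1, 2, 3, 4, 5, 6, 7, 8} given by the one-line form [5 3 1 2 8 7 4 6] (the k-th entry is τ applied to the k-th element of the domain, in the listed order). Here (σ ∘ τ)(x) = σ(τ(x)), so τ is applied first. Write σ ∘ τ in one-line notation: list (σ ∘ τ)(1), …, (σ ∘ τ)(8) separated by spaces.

1 4 6 8 5 7 2 3

(σ ∘ τ)(x) = σ(τ(x)). Computing each image: σ(τ(1)) = σ(5) = 1, σ(τ(2)) = σ(3) = 4, σ(τ(3)) = σ(1) = 6, σ(τ(4)) = σ(2) = 8, σ(τ(5)) = σ(8) = 5, σ(τ(6)) = σ(7) = 7, σ(τ(7)) = σ(4) = 2, σ(τ(8)) = σ(6) = 3.
Hence σ ∘ τ = [1 4 6 8 5 7 2 3].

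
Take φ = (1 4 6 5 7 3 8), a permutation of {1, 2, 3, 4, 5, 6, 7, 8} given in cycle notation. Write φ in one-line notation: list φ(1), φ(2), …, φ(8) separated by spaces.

Reading each image from the cycles: 1→4, 2→2, 3→8, 4→6, 5→7, 6→5, 7→3, 8→1.
Listing these in domain order gives 4 2 8 6 7 5 3 1.

4 2 8 6 7 5 3 1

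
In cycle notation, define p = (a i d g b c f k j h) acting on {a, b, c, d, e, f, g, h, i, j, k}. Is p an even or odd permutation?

The cycle lengths are 10, 1.
A cycle is odd iff its length is even; p has 1 even-length cycle, so sgn(p) = (−1)^1 and p is odd.

odd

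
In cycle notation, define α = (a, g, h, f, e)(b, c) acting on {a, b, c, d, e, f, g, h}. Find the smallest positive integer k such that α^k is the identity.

10

The disjoint cycles have lengths 5, 2, 1.
Since disjoint cycles commute, ord(α) = lcm(5, 2) = 10.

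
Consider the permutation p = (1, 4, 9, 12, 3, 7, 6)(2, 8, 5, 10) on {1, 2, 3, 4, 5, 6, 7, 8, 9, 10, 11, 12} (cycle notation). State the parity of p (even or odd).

odd

The cycle lengths are 7, 4, 1.
A cycle of length ℓ contributes ℓ−1 transpositions, so p is a product of 6 + 3 = 9 transpositions — odd.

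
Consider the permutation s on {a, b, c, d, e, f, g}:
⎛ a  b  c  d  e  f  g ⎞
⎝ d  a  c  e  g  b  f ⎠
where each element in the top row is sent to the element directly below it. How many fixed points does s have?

The fixed points (elements with s(x) = x) are {c}, so there is 1.

1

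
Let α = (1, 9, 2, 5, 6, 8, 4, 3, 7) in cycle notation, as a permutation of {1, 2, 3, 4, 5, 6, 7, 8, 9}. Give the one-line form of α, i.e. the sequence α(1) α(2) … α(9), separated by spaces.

Reading each image from the cycles: 1→9, 2→5, 3→7, 4→3, 5→6, 6→8, 7→1, 8→4, 9→2.
So the one-line form is 9 5 7 3 6 8 1 4 2.

9 5 7 3 6 8 1 4 2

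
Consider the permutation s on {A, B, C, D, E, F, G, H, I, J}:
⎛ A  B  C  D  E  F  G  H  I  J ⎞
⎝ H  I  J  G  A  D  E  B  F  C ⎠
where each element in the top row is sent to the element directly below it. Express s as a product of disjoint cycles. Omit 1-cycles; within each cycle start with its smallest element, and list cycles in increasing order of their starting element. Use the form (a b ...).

(A H B I F D G E)(C J)

From A: A → H → B → I → F → D → G → E → A, closing the cycle (A H B I F D G E).
Repeating from the next unused element and collecting all non-trivial cycles gives (A H B I F D G E)(C J).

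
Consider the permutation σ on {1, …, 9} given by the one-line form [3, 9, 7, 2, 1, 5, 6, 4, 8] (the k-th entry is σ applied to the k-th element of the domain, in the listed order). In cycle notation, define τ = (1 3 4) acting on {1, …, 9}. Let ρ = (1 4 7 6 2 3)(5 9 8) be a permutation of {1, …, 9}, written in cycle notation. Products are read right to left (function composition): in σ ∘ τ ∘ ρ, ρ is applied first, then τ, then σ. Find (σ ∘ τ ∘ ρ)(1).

3

(σ ∘ τ ∘ ρ)(1) = σ(τ(ρ(1))). ρ(1) = 4, then τ(4) = 1, then σ(1) = 3, so the result is 3.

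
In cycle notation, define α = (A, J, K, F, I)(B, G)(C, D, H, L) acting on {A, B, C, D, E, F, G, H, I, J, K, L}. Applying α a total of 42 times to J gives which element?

J lies in the 5-cycle (A, J, K, F, I).
On a 5-cycle, α^5 is the identity, so α^42 = α^2 there (42 ≡ 2 mod 5).
Stepping 2 places around the cycle: J → K → F.

F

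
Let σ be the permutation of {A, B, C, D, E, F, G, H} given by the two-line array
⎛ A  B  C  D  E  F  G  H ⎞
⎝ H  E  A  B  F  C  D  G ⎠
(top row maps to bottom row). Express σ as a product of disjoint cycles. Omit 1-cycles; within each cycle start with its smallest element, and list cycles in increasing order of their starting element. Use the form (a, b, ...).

Start at A and follow images: A → H → G → D → B → E → F → C → A, giving the cycle (A, H, G, D, B, E, F, C).
Continuing from each remaining unvisited element yields (A, H, G, D, B, E, F, C).

(A, H, G, D, B, E, F, C)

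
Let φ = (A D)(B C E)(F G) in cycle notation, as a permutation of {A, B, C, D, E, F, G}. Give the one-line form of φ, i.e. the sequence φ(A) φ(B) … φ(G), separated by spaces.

D C E A B G F

Image by image: A↦D, B↦C, C↦E, D↦A, E↦B, F↦G, G↦F.
So the one-line form is D C E A B G F.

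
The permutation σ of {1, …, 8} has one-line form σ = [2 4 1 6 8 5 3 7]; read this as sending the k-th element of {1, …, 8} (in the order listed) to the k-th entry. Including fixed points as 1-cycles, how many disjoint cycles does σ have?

1

The cycle decomposition is (1, 2, 4, 6, 5, 8, 7, 3), which has 1 cycle (counting 1-cycles).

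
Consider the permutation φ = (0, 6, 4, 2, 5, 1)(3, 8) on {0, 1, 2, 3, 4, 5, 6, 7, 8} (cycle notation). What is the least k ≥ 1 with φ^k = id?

6

The disjoint cycles have lengths 6, 2, 1.
The order is lcm(6, 2) = 6.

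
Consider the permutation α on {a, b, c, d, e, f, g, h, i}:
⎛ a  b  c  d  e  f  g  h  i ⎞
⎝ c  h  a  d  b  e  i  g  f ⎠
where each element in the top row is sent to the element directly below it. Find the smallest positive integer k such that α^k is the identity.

6

The disjoint-cycle form of α has cycle lengths 6, 2, 1.
Since disjoint cycles commute, ord(α) = lcm(6, 2) = 6.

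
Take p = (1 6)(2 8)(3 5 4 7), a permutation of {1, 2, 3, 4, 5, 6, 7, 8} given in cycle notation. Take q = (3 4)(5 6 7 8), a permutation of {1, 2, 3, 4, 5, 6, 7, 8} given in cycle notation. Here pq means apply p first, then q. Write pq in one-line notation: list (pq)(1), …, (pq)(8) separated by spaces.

(pq)(x) = q(p(x)). Computing each image: q(p(1)) = q(6) = 7, q(p(2)) = q(8) = 5, q(p(3)) = q(5) = 6, q(p(4)) = q(7) = 8, q(p(5)) = q(4) = 3, q(p(6)) = q(1) = 1, q(p(7)) = q(3) = 4, q(p(8)) = q(2) = 2.
Hence pq = [7 5 6 8 3 1 4 2].

7 5 6 8 3 1 4 2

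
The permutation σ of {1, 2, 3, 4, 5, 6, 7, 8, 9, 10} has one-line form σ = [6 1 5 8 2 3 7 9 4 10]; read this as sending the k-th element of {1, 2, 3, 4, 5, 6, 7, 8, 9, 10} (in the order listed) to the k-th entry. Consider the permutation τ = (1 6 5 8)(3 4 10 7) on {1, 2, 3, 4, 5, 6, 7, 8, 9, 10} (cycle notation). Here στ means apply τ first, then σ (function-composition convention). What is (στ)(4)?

10

First apply τ: τ(4) = 10, then σ(10) = 10. Thus (στ)(4) = 10.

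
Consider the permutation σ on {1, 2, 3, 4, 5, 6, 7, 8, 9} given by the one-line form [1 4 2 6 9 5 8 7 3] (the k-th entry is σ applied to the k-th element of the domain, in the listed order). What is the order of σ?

6

Writing σ as disjoint cycles, the cycle lengths are 6, 2, 1.
The order is lcm(6, 2) = 6.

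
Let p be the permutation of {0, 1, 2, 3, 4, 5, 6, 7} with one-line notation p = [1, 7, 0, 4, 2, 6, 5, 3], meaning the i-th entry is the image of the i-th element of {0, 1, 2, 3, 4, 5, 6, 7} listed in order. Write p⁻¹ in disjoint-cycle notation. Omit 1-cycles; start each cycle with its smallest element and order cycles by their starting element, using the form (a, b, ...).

The cycle decomposition of p is (0, 1, 7, 3, 4, 2)(5, 6).
Reversing each cycle (and rotating so the smallest element leads) gives p⁻¹ = (0, 2, 4, 3, 7, 1)(5, 6).

(0, 2, 4, 3, 7, 1)(5, 6)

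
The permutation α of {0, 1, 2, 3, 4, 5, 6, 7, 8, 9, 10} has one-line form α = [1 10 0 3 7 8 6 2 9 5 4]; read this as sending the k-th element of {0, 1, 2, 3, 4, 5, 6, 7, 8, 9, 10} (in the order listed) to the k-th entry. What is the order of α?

6

Decomposing into disjoint cycles gives cycle lengths 6, 3, 1, 1.
The order of α is the least common multiple of its cycle lengths: lcm(6, 3) = 6.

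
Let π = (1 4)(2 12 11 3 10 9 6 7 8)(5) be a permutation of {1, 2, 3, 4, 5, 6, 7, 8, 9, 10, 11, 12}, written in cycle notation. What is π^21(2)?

2 lies in the 9-cycle (2 12 11 3 10 9 6 7 8).
Powers repeat with period 9 on this cycle, and 21 mod 9 = 3, so π^21(2) = π^3(2).
Stepping 3 places around the cycle: 2 → 12 → 11 → 3.

3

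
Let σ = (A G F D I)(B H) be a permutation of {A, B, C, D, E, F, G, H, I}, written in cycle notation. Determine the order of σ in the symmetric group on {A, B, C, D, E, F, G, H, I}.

10

The cycle type of σ is (5, 2, 1, 1).
The order of σ is the least common multiple of its cycle lengths: lcm(5, 2) = 10.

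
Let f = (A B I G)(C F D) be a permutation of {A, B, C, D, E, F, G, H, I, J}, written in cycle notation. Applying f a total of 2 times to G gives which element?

G lies in the 4-cycle (A B I G).
Advancing 2 steps from G: G → A → B.

B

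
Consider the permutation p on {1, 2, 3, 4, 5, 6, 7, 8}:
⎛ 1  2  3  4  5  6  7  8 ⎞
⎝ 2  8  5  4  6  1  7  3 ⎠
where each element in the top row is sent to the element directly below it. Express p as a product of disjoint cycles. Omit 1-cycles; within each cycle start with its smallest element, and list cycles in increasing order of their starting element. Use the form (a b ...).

Iterating p from 1 gives 1 → 2 → 8 → 3 → 5 → 6 → 1; that is the 6-cycle (1 2 8 3 5 6).
Repeating from the next unused element and collecting all non-trivial cycles gives (1 2 8 3 5 6).

(1 2 8 3 5 6)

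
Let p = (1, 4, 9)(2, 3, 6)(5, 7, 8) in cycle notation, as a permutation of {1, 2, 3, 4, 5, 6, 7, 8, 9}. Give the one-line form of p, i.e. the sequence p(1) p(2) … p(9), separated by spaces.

4 3 6 9 7 2 8 5 1

Image by image: 1→4, 2→3, 3→6, 4→9, 5→7, 6→2, 7→8, 8→5, 9→1.
So the one-line form is 4 3 6 9 7 2 8 5 1.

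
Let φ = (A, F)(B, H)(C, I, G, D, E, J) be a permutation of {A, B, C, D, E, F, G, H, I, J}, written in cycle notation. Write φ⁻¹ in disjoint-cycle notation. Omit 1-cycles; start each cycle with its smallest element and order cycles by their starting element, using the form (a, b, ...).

(A, F)(B, H)(C, J, E, D, G, I)

Inverting a permutation written in cycle notation just reverses the order within every cycle.
After reversing and putting each cycle's least element first, φ⁻¹ = (A, F)(B, H)(C, J, E, D, G, I).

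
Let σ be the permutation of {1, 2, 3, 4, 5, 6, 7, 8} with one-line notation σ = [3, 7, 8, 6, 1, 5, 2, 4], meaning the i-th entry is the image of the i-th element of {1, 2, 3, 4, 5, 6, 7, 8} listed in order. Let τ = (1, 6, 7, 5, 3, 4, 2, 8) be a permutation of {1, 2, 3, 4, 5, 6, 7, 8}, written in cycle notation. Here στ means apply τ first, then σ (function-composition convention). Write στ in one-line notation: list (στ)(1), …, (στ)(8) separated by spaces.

5 4 6 7 8 2 1 3

For each element, apply τ then σ: 1 → 6 → 5; 2 → 8 → 4; 3 → 4 → 6; 4 → 2 → 7; 5 → 3 → 8; 6 → 7 → 2; 7 → 5 → 1; 8 → 1 → 3.
So στ in one-line form is 5 4 6 7 8 2 1 3.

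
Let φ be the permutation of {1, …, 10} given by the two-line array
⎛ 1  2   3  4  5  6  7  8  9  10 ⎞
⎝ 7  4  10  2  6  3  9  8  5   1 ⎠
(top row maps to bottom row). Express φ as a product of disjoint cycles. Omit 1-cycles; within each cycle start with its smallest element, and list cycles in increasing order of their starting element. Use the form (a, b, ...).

(1, 7, 9, 5, 6, 3, 10)(2, 4)

Iterating φ from 1 gives 1 → 7 → 9 → 5 → 6 → 3 → 10 → 1; that is the 7-cycle (1, 7, 9, 5, 6, 3, 10).
Continuing from each remaining unvisited element yields (1, 7, 9, 5, 6, 3, 10)(2, 4).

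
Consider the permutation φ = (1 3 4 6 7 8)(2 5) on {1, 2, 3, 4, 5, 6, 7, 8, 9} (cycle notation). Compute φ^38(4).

4 lies in the 6-cycle (1 3 4 6 7 8).
Since the cycle has length 6, φ^38 acts on it the same as φ^2 (38 mod 6 = 2).
Advancing 2 steps from 4: 4 → 6 → 7.

7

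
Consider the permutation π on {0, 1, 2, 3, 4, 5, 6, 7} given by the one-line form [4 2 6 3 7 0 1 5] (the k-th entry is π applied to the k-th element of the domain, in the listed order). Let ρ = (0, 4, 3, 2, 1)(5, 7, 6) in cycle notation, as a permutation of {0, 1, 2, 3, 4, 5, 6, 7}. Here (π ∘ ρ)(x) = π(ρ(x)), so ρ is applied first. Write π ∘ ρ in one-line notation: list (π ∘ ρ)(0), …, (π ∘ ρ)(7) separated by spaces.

Chase each element through ρ then π: 0 → 4 → 7; 1 → 0 → 4; 2 → 1 → 2; 3 → 2 → 6; 4 → 3 → 3; 5 → 7 → 5; 6 → 5 → 0; 7 → 6 → 1.
So π ∘ ρ in one-line form is 7 4 2 6 3 5 0 1.

7 4 2 6 3 5 0 1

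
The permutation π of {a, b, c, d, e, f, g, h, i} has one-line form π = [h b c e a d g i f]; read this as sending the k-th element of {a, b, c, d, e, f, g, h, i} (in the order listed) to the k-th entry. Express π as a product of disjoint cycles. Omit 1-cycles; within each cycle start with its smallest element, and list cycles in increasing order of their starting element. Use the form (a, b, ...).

(a, h, i, f, d, e)

Iterating π from a gives a → h → i → f → d → e → a; that is the 6-cycle (a, h, i, f, d, e).
Continuing from each remaining unvisited element yields (a, h, i, f, d, e).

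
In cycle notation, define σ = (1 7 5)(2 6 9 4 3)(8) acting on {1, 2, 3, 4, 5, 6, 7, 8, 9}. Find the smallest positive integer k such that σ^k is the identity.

The disjoint cycles have lengths 5, 3, 1.
The order is lcm(5, 3) = 15.

15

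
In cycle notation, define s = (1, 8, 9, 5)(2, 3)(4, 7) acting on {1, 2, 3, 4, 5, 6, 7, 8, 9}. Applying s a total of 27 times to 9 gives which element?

9 lies in the 4-cycle (1, 8, 9, 5).
On a 4-cycle, s^4 is the identity, so s^27 = s^3 there (27 ≡ 3 mod 4).
Stepping 3 places around the cycle: 9 → 5 → 1 → 8.

8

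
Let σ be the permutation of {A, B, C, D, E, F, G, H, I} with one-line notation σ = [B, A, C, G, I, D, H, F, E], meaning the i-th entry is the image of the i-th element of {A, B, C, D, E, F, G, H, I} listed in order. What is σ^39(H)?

G

Tracing H → F → … returns to H after 4 steps, so H lies in a 4-cycle (D, G, H, F).
On a 4-cycle, σ^4 is the identity, so σ^39 = σ^3 there (39 ≡ 3 mod 4).
Stepping 3 places around the cycle: H → F → D → G.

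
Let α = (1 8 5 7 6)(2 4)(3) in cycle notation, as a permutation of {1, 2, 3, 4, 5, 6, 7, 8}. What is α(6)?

In the cycle (1 8 5 7 6), 6 is followed by 1, so α(6) = 1.

1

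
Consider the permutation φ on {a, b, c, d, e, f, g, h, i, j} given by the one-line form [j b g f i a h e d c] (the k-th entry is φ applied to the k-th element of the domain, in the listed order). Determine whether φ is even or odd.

even

In disjoint-cycle form the cycle lengths are 9, 1.
A cycle is odd iff its length is even; φ has 0 even-length cycles, so sgn(φ) = (−1)^0 and φ is even.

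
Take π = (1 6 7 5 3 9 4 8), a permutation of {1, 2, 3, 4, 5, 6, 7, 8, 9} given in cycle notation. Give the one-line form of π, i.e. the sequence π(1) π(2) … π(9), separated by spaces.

Image by image: 1→6, 2→2, 3→9, 4→8, 5→3, 6→7, 7→5, 8→1, 9→4.
So the one-line form is 6 2 9 8 3 7 5 1 4.

6 2 9 8 3 7 5 1 4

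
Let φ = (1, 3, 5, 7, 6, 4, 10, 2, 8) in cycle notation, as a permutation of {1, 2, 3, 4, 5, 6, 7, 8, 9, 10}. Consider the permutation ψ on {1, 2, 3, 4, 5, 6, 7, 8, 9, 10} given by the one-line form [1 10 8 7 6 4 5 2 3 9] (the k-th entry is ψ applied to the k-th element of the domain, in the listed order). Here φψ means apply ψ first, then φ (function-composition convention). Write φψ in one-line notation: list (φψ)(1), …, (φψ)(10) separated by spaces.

Chase each element through ψ then φ: 1 → 1 → 3; 2 → 10 → 2; 3 → 8 → 1; 4 → 7 → 6; 5 → 6 → 4; 6 → 4 → 10; 7 → 5 → 7; 8 → 2 → 8; 9 → 3 → 5; 10 → 9 → 9.
So φψ in one-line form is 3 2 1 6 4 10 7 8 5 9.

3 2 1 6 4 10 7 8 5 9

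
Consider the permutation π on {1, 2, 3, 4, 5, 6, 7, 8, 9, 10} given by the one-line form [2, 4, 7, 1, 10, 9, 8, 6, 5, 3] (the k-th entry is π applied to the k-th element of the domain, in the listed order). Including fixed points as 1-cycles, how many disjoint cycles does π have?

2

The cycle decomposition is (1, 2, 4)(3, 7, 8, 6, 9, 5, 10), which has 2 cycles (counting 1-cycles).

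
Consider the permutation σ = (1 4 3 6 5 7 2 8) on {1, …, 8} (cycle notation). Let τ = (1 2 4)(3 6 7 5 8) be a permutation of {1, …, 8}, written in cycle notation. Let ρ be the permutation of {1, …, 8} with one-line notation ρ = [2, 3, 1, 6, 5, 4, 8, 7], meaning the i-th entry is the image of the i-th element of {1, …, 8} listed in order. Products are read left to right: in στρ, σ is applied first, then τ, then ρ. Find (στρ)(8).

Apply the permutations in order: σ(8) = 1, then τ(1) = 2, then ρ(2) = 3. So (στρ)(8) = 3.

3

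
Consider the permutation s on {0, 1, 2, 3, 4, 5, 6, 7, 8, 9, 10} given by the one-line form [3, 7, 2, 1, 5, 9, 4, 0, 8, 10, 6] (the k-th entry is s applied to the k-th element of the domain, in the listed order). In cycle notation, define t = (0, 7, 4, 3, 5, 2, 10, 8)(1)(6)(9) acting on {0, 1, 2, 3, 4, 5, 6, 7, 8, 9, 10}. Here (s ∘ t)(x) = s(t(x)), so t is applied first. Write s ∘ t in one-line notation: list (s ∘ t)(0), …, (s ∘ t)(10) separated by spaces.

Chase each element through t then s: 0 → 7 → 0; 1 → 1 → 7; 2 → 10 → 6; 3 → 5 → 9; 4 → 3 → 1; 5 → 2 → 2; 6 → 6 → 4; 7 → 4 → 5; 8 → 0 → 3; 9 → 9 → 10; 10 → 8 → 8.
Collecting the images, s ∘ t = [0 7 6 9 1 2 4 5 3 10 8].

0 7 6 9 1 2 4 5 3 10 8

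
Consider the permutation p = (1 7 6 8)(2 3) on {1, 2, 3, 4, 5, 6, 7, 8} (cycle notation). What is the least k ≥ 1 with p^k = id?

4

The disjoint cycles have lengths 4, 2, 1, 1.
The order of p is the least common multiple of its cycle lengths: lcm(4, 2) = 4.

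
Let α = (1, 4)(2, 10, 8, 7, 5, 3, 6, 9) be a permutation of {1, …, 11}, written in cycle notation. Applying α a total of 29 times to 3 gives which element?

8

3 lies in the 8-cycle (2, 10, 8, 7, 5, 3, 6, 9).
On an 8-cycle, α^8 is the identity, so α^29 = α^5 there (29 ≡ 5 mod 8).
Advancing 5 steps from 3: 3 → 6 → 9 → 2 → 10 → 8.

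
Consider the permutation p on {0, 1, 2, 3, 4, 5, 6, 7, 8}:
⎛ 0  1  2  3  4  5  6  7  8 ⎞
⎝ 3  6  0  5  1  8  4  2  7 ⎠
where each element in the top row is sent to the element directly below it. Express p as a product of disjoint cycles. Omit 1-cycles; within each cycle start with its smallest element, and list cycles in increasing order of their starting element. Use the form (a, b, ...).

From 0: 0 → 3 → 5 → 8 → 7 → 2 → 0, closing the cycle (0, 3, 5, 8, 7, 2).
Continuing from each remaining unvisited element yields (0, 3, 5, 8, 7, 2)(1, 6, 4).

(0, 3, 5, 8, 7, 2)(1, 6, 4)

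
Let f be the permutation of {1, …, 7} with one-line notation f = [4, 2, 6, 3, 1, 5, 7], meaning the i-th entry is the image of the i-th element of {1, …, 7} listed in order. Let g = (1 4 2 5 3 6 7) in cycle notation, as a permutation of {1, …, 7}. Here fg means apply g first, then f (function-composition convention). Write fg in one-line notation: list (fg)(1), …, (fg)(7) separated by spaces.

3 1 5 2 6 7 4

(fg)(x) = f(g(x)). Computing each image: f(g(1)) = f(4) = 3, f(g(2)) = f(5) = 1, f(g(3)) = f(6) = 5, f(g(4)) = f(2) = 2, f(g(5)) = f(3) = 6, f(g(6)) = f(7) = 7, f(g(7)) = f(1) = 4.
Hence fg = [3 1 5 2 6 7 4].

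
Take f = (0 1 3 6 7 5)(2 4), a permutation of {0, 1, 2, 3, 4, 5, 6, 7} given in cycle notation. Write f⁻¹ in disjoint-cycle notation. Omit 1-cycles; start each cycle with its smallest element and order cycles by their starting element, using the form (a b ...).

(0 5 7 6 3 1)(2 4)

Inverting a permutation written in cycle notation just reverses the order within every cycle.
After reversing and putting each cycle's least element first, f⁻¹ = (0 5 7 6 3 1)(2 4).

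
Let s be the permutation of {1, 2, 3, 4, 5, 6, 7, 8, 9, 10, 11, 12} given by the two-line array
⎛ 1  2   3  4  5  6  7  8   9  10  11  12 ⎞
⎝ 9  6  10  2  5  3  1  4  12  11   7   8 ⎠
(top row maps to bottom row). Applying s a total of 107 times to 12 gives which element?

7

Tracing 12 → 8 → … returns to 12 after 11 steps, so 12 lies in an 11-cycle (1, 9, 12, 8, 4, 2, 6, 3, 10, 11, 7).
Powers repeat with period 11 on this cycle, and 107 mod 11 = 8, so s^107(12) = s^8(12).
Advancing 8 steps from 12: 12 → 8 → 4 → 2 → 6 → 3 → 10 → 11 → 7.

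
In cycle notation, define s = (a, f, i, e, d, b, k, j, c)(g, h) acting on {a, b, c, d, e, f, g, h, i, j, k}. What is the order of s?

The cycle type of s is (9, 2).
The order of s is the least common multiple of its cycle lengths: lcm(9, 2) = 18.

18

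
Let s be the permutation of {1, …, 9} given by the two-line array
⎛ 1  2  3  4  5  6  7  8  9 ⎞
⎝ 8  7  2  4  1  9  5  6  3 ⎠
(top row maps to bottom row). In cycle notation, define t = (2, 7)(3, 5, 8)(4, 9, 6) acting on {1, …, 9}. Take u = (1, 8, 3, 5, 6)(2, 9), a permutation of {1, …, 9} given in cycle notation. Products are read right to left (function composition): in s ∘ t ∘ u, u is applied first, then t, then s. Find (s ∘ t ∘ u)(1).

(s ∘ t ∘ u)(1) = s(t(u(1))). u(1) = 8, then t(8) = 3, then s(3) = 2, so the result is 2.

2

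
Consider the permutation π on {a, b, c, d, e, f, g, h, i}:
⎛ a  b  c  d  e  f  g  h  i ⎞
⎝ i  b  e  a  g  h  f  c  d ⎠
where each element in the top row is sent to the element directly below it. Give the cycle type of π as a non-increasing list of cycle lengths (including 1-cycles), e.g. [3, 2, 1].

The disjoint cycles are (a i d)(b)(c e g f h), with lengths 5, 3, 1 in non-increasing order.

[5, 3, 1]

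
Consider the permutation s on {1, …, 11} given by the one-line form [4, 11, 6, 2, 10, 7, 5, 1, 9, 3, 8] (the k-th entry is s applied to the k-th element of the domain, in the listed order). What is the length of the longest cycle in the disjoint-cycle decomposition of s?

Decomposing into disjoint cycles gives (1, 4, 2, 11, 8)(3, 6, 7, 5, 10); the longest has length 5.

5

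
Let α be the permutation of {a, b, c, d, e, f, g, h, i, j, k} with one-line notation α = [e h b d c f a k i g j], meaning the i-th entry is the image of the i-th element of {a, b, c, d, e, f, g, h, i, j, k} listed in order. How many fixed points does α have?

The fixed points (elements with α(x) = x) are {d, f, i}, so there are 3.

3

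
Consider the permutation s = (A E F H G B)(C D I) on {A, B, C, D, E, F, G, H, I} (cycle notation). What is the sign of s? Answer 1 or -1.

The cycle lengths are 6, 3.
A cycle is odd iff its length is even; s has 1 even-length cycle, so sgn(s) = (−1)^1 and s is odd.

-1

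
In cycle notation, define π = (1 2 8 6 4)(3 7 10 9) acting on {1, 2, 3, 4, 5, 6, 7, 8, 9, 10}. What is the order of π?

The disjoint cycles have lengths 5, 4, 1.
The order of π is the least common multiple of its cycle lengths: lcm(5, 4) = 20.

20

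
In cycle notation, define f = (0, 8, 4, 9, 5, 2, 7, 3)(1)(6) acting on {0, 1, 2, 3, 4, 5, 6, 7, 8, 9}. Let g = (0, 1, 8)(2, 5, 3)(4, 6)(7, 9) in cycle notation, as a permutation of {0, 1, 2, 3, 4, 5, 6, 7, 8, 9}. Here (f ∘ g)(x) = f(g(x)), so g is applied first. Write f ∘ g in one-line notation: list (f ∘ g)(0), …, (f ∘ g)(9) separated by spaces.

1 4 2 7 6 0 9 5 8 3

For each element, apply g then f: 0 → 1 → 1; 1 → 8 → 4; 2 → 5 → 2; 3 → 2 → 7; 4 → 6 → 6; 5 → 3 → 0; 6 → 4 → 9; 7 → 9 → 5; 8 → 0 → 8; 9 → 7 → 3.
So f ∘ g in one-line form is 1 4 2 7 6 0 9 5 8 3.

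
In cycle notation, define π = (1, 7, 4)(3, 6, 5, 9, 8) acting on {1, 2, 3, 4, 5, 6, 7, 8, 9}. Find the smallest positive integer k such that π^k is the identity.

The disjoint cycles have lengths 5, 3, 1.
Since disjoint cycles commute, ord(π) = lcm(5, 3) = 15.

15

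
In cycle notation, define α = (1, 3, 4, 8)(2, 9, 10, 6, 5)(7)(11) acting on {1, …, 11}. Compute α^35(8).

4

8 lies in the 4-cycle (1, 3, 4, 8).
On a 4-cycle, α^4 is the identity, so α^35 = α^3 there (35 ≡ 3 mod 4).
Stepping 3 places around the cycle: 8 → 1 → 3 → 4.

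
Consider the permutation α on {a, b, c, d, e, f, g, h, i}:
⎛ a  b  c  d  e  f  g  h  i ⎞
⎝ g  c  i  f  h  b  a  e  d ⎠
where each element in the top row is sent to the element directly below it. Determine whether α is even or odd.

even

In disjoint-cycle form the cycle lengths are 5, 2, 2.
A cycle of length ℓ contributes ℓ−1 transpositions, so α is a product of 4 + 1 + 1 = 6 transpositions — even.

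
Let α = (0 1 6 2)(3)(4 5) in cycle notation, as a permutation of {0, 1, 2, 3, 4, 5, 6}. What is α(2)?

In the cycle (0 1 6 2), 2 is followed by 0, so α(2) = 0.

0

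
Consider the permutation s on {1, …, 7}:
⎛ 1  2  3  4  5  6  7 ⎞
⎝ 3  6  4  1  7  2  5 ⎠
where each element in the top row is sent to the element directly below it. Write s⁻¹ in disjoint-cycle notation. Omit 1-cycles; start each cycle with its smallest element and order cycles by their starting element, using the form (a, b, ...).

(1, 4, 3)(2, 6)(5, 7)

The cycle decomposition of s is (1, 3, 4)(2, 6)(5, 7).
Reversing each cycle (and rotating so the smallest element leads) gives s⁻¹ = (1, 4, 3)(2, 6)(5, 7).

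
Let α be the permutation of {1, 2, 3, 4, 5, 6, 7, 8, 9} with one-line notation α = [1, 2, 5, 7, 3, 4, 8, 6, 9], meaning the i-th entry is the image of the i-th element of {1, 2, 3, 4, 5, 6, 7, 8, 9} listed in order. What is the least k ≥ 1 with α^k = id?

Decomposing into disjoint cycles gives cycle lengths 4, 2, 1, 1, 1.
The order of α is the least common multiple of its cycle lengths: lcm(4, 2) = 4.

4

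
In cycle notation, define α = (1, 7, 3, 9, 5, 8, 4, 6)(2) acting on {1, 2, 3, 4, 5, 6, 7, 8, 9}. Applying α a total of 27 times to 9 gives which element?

9 lies in the 8-cycle (1, 7, 3, 9, 5, 8, 4, 6).
Powers repeat with period 8 on this cycle, and 27 mod 8 = 3, so α^27(9) = α^3(9).
Advancing 3 steps from 9: 9 → 5 → 8 → 4.

4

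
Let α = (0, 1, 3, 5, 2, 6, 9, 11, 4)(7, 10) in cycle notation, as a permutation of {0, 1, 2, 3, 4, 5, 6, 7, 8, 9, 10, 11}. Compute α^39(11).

11 lies in the 9-cycle (0, 1, 3, 5, 2, 6, 9, 11, 4).
Since the cycle has length 9, α^39 acts on it the same as α^3 (39 mod 9 = 3).
Advancing 3 steps from 11: 11 → 4 → 0 → 1.

1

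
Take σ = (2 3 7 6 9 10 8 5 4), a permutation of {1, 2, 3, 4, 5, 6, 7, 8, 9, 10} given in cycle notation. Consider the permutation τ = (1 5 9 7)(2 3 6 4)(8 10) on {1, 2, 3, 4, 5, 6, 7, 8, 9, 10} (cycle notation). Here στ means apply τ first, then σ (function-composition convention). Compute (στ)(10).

5

First apply τ: τ(10) = 8, then σ(8) = 5. Thus (στ)(10) = 5.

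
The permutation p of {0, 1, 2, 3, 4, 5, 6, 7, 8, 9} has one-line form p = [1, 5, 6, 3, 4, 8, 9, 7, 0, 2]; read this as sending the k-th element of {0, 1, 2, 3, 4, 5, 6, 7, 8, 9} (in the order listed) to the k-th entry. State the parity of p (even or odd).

odd

In disjoint-cycle form the cycle lengths are 4, 3, 1, 1, 1.
A cycle of length ℓ contributes ℓ−1 transpositions, so p is a product of 3 + 2 = 5 transpositions — odd.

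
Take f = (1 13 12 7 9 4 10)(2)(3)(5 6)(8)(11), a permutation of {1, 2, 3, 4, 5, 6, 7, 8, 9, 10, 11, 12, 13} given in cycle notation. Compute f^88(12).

12 lies in the 7-cycle (1 13 12 7 9 4 10).
Since the cycle has length 7, f^88 acts on it the same as f^4 (88 mod 7 = 4).
Advancing 4 steps from 12: 12 → 7 → 9 → 4 → 10.

10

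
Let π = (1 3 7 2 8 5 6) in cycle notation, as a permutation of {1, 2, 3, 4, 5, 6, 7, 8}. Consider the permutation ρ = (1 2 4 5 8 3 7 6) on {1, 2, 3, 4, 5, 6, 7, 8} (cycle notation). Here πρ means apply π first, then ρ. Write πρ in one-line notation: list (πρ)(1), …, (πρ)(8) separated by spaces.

7 3 6 5 1 2 4 8

For each element, apply π then ρ: 1 → 3 → 7; 2 → 8 → 3; 3 → 7 → 6; 4 → 4 → 5; 5 → 6 → 1; 6 → 1 → 2; 7 → 2 → 4; 8 → 5 → 8.
Collecting the images, πρ = [7 3 6 5 1 2 4 8].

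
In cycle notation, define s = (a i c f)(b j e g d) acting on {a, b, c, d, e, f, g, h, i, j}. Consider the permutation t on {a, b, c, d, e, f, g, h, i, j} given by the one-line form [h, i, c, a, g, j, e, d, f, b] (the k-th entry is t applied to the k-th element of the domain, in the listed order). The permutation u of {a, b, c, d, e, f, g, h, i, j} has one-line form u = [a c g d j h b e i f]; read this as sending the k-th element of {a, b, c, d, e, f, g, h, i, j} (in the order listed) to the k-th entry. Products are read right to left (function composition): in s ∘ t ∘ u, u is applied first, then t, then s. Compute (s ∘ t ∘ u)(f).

b

Apply the permutations in order: u(f) = h, then t(h) = d, then s(d) = b. So (s ∘ t ∘ u)(f) = b.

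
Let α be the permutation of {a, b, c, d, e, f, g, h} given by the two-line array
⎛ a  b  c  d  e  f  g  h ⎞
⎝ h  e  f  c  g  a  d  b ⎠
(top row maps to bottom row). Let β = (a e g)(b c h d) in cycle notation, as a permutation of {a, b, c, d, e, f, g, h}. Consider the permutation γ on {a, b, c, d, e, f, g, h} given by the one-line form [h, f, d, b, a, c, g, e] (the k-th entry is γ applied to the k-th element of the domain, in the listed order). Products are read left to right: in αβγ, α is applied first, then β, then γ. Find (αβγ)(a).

b

Apply the permutations in order: α(a) = h, then β(h) = d, then γ(d) = b. So (αβγ)(a) = b.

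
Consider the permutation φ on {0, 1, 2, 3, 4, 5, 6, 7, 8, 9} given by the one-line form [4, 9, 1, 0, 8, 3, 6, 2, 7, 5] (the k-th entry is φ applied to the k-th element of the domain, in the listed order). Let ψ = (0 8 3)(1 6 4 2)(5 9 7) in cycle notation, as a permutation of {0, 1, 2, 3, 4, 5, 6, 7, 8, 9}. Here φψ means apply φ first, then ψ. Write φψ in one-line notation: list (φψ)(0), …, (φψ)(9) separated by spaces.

For each element, apply φ then ψ: 0 → 4 → 2; 1 → 9 → 7; 2 → 1 → 6; 3 → 0 → 8; 4 → 8 → 3; 5 → 3 → 0; 6 → 6 → 4; 7 → 2 → 1; 8 → 7 → 5; 9 → 5 → 9.
Collecting the images, φψ = [2 7 6 8 3 0 4 1 5 9].

2 7 6 8 3 0 4 1 5 9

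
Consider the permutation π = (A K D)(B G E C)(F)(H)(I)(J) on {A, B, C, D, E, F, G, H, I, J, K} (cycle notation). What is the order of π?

The disjoint cycles have lengths 4, 3, 1, 1, 1, 1.
The order of π is the least common multiple of its cycle lengths: lcm(4, 3) = 12.

12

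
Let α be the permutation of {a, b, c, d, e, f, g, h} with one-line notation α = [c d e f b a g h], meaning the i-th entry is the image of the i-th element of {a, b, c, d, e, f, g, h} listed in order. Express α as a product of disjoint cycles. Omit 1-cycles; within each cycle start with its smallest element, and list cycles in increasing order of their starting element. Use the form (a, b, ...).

Start at a and follow images: a → c → e → b → d → f → a, giving the cycle (a, c, e, b, d, f).
Continuing from each remaining unvisited element yields (a, c, e, b, d, f).

(a, c, e, b, d, f)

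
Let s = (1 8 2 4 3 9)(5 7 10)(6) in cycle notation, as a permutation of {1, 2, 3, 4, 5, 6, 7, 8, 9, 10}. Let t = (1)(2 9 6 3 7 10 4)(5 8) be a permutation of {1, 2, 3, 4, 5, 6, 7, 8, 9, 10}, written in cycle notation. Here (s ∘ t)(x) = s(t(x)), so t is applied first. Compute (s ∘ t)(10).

t(10) = 4, then s(4) = 3; composing gives (s ∘ t)(10) = 3.

3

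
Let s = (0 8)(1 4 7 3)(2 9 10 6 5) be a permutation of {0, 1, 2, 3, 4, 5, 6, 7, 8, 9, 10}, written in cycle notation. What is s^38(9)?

5

9 lies in the 5-cycle (2 9 10 6 5).
On a 5-cycle, s^5 is the identity, so s^38 = s^3 there (38 ≡ 3 mod 5).
Stepping 3 places around the cycle: 9 → 10 → 6 → 5.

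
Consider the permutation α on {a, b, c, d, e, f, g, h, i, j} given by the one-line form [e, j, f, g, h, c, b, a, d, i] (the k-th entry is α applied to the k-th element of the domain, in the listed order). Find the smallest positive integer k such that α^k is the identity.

Decomposing into disjoint cycles gives cycle lengths 5, 3, 2.
The order of α is the least common multiple of its cycle lengths: lcm(5, 3, 2) = 30.

30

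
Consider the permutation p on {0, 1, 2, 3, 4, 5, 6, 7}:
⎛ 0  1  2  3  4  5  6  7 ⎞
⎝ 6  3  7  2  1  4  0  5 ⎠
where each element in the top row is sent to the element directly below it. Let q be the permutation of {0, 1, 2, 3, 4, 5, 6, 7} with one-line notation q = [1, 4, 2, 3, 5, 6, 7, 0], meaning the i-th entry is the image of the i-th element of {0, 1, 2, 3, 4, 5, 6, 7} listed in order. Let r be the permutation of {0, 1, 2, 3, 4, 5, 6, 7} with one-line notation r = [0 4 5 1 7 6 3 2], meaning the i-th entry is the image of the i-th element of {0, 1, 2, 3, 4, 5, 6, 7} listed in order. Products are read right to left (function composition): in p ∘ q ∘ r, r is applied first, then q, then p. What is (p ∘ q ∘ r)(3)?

Chase 3: r(3) = 1; q(1) = 4; p(4) = 1. Hence (p ∘ q ∘ r)(3) = 1.

1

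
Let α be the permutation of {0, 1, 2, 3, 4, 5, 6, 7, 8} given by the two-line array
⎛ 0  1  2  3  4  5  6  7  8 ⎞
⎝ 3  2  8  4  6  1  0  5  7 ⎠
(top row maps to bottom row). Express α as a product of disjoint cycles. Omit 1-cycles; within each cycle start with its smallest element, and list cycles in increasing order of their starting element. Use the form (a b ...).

(0 3 4 6)(1 2 8 7 5)

Iterating α from 0 gives 0 → 3 → 4 → 6 → 0; that is the 4-cycle (0 3 4 6).
Repeating from the next unused element and collecting all non-trivial cycles gives (0 3 4 6)(1 2 8 7 5).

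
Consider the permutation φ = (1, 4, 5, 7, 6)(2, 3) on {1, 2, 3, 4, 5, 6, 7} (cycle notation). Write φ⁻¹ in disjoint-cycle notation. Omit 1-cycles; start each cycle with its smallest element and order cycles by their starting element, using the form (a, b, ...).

If φ sends a → b within a cycle, φ⁻¹ sends b → a; equivalently, reverse each cycle.
After reversing and putting each cycle's least element first, φ⁻¹ = (1, 6, 7, 5, 4)(2, 3).

(1, 6, 7, 5, 4)(2, 3)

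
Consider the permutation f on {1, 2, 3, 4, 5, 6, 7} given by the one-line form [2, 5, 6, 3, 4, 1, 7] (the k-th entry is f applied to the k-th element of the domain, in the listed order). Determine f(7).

7 is element number 7 of the domain, and entry number 7 of the one-line form is 7, so f(7) = 7.

7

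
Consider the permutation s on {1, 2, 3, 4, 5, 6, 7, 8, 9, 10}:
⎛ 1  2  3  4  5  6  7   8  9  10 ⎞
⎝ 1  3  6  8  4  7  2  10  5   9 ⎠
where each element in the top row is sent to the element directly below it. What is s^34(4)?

5

Tracing 4 → 8 → … returns to 4 after 5 steps, so 4 lies in a 5-cycle (4, 8, 10, 9, 5).
On a 5-cycle, s^5 is the identity, so s^34 = s^4 there (34 ≡ 4 mod 5).
Advancing 4 steps from 4: 4 → 8 → 10 → 9 → 5.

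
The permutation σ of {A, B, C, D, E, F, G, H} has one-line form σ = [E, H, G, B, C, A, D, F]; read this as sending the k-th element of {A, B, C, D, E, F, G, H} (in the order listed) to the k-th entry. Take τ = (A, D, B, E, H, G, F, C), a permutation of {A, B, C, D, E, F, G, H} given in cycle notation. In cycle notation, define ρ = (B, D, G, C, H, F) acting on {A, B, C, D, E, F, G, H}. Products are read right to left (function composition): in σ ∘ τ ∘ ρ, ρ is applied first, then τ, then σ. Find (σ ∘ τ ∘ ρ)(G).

Apply the permutations in order: ρ(G) = C, then τ(C) = A, then σ(A) = E. So (σ ∘ τ ∘ ρ)(G) = E.

E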